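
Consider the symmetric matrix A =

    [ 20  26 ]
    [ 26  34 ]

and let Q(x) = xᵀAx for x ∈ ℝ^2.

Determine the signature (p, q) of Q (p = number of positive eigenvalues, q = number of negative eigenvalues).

(2, 0)

Row-reducing A symmetrically gives the diagonal entries 20, 1/5.
Counting signs: 2 positive.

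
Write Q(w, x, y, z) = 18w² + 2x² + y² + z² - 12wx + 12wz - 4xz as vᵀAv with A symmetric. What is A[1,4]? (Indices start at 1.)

6

The coefficient of w·z in Q is 12. For a symmetric A this equals A[1,4] + A[4,1] = 2·A[1,4].
So A[1,4] = 12/2 = 6.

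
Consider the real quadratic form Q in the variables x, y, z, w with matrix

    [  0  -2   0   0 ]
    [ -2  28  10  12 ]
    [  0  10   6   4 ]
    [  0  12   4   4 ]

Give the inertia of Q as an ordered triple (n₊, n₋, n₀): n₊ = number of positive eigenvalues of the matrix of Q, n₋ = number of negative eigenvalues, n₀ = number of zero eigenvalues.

(3, 1, 0)

By Sylvester's law of inertia any congruent diagonalization of A has 3 positive, 1 negative and 0 zero entries.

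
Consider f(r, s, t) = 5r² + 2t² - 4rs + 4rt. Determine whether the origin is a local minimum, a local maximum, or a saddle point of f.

saddle point

The Hessian at the origin is H = [[10, -4, 4], [-4, 0, 0], [4, 0, 4]].
Applying the same elementary operations to the rows and columns of H produces a congruent diagonal matrix with entries 10, -8/5, 4.
Counting signs: 2 positive, 1 negative.
H is indefinite, so the origin is a saddle point.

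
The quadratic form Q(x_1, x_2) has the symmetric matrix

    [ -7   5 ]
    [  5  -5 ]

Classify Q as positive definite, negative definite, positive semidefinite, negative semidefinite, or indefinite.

negative definite

For the 2×2 matrix [[-7, 5], [5, -5]]: det = -7·-5 − (5)² = 10, trace = -12.
det > 0 so both eigenvalues share the sign of the trace; trace = -12 < 0 ⇒ both negative.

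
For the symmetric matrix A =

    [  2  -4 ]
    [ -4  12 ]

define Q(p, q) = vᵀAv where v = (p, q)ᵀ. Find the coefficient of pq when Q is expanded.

-8

The coefficient of pq is A[1,2] + A[2,1] = 2·(-4) = -8.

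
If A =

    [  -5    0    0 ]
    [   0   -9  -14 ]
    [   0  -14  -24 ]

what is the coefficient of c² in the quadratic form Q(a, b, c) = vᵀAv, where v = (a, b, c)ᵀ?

-24

The coefficient of c² is the diagonal entry A[3,3] = -24.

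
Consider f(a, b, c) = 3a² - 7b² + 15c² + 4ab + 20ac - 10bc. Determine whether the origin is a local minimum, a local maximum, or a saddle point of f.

The Hessian at the origin is H = [[6, 4, 20], [4, -14, -10], [20, -10, 30]].
Symmetric row and column elimination reduces H to a congruent diagonal form with pivots 6, -50/3, -4.
Counting signs: 1 positive, 2 negative.
H is indefinite, so the origin is a saddle point.

saddle point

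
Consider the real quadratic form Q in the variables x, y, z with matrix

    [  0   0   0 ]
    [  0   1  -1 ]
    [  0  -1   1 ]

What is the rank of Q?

Row-reducing A symmetrically gives the diagonal entries 0, 1, 0.
So there are 1 positive, 2 zero pivots.
The rank is the number of nonzero pivots: 1.

1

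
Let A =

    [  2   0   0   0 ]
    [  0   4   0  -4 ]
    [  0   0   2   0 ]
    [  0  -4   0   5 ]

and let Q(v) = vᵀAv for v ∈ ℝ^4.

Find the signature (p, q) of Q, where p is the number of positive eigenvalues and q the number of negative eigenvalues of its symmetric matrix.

(4, 0)

Applying the same elementary operations to the rows and columns of A produces a congruent diagonal matrix with entries 2, 4, 2, 1.
Counting signs: 4 positive.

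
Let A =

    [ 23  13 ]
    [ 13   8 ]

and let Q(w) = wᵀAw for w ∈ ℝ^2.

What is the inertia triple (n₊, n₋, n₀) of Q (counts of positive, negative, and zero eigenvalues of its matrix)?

(2, 0, 0)

Applying the same elementary operations to the rows and columns of A produces a congruent diagonal matrix with entries 23, 15/23.
That gives 2 positive pivots.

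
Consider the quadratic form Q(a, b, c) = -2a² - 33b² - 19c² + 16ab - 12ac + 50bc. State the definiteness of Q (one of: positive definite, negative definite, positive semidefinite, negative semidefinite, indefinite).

Write A = [[-2, 8, -6], [8, -33, 25], [-6, 25, -19]].
Congruent diagonalization of A (simultaneous row and column reduction) yields pivots -2, -1, 0.
So there are 2 negative, 1 zero pivots.
Hence Q is negative semidefinite.

negative semidefinite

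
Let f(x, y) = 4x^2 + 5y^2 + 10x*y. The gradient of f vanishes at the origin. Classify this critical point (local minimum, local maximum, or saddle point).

saddle point

The Hessian at the origin is H = [[8, 10], [10, 10]].
det H = 8·10 − (10)² = -20 < 0, so H is indefinite.
Therefore the origin is a saddle point.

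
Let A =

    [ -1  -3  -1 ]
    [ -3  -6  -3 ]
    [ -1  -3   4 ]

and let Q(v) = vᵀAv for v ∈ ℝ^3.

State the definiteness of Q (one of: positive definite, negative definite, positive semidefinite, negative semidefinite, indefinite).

indefinite

An LDLᵀ factorisation of A has diagonal entries -1, 3, 5.
That gives 2 positive, 1 negative pivots.
Hence Q is indefinite.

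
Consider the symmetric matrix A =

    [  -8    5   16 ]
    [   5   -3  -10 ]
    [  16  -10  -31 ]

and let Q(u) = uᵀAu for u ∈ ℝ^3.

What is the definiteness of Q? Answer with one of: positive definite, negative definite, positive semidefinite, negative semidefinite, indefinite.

Symmetric row and column elimination reduces A to a congruent diagonal form with pivots -8, 1/8, 1.
Counting signs: 2 positive, 1 negative.
Hence Q is indefinite.

indefinite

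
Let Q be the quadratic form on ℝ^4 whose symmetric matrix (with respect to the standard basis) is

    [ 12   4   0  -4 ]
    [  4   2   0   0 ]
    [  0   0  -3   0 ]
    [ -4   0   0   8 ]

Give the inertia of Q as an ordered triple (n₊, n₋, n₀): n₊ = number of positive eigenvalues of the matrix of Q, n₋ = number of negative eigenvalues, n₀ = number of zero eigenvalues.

(3, 1, 0)

An LDLᵀ factorisation of A has diagonal entries 12, 2/3, -3, 4.
That gives 3 positive, 1 negative pivots.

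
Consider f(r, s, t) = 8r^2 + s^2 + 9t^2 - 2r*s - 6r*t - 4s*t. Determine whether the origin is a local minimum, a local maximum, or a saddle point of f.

The Hessian at the origin is H = [[16, -2, -6], [-2, 2, -4], [-6, -4, 18]].
Congruent diagonalization of H (simultaneous row and column reduction) yields pivots 16, 7/4, 20/7.
That gives 3 positive pivots.
H is positive definite, so the origin is a strict local minimum.

local minimum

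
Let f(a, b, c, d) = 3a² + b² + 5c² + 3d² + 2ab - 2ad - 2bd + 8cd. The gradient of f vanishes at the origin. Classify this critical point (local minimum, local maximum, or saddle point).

saddle point

The Hessian at the origin is H = [[6, 2, 0, -2], [2, 2, 0, -2], [0, 0, 10, 8], [-2, -2, 8, 6]].
Congruent diagonalization of H (simultaneous row and column reduction) yields pivots 6, 4/3, 10, -12/5.
So there are 3 positive, 1 negative pivots.
H is indefinite, so the origin is a saddle point.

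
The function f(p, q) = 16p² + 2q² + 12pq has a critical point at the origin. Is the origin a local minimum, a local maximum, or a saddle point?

saddle point

The Hessian at the origin is H = [[32, 12], [12, 4]].
det H = 32·4 − (12)² = -16 < 0, so H is indefinite.
Therefore the origin is a saddle point.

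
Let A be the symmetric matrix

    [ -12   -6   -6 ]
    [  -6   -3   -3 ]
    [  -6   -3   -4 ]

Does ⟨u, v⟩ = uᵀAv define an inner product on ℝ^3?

no

Symmetric row and column elimination reduces A to a congruent diagonal form with pivots -12, 0, -1.
Counting signs: 2 negative, 1 zero.
Hence Q is negative semidefinite.
⟨·,·⟩ is an inner product exactly when A is positive definite.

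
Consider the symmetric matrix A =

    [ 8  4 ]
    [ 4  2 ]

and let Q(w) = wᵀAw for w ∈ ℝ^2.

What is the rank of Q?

1

Symmetric row and column elimination reduces A to a congruent diagonal form with pivots 8, 0.
Counting signs: 1 positive, 1 zero.
The rank is the number of nonzero pivots: 1.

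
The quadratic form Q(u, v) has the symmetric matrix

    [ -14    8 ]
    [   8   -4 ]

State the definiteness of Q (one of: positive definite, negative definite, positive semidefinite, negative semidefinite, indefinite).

indefinite

Symmetric row and column elimination reduces A to a congruent diagonal form with pivots -14, 4/7.
That gives 1 positive, 1 negative pivots.
Hence Q is indefinite.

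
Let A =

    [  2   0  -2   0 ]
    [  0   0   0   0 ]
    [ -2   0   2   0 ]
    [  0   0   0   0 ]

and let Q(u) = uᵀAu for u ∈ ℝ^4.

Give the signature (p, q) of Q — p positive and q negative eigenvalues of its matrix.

(1, 0)

Applying the same elementary operations to the rows and columns of A produces a congruent diagonal matrix with entries 2, 0, 0, 0.
That gives 1 positive, 3 zero pivots.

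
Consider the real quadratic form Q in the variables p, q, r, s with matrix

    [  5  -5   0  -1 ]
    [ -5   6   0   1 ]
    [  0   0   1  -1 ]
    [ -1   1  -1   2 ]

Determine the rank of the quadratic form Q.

Row-reducing A symmetrically gives the diagonal entries 5, 1, 1, 4/5.
That gives 4 positive pivots.
The rank is the number of nonzero pivots: 4.

4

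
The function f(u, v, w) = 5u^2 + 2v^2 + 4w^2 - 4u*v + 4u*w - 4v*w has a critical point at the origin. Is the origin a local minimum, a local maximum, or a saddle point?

The Hessian at the origin is H = [[10, -4, 4], [-4, 4, -4], [4, -4, 8]].
Row-reducing H symmetrically gives the diagonal entries 10, 12/5, 4.
So there are 3 positive pivots.
H is positive definite, so the origin is a strict local minimum.

local minimum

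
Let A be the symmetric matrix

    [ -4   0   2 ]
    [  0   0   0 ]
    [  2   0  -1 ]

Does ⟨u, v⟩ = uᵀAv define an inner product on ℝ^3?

no

Applying the same elementary operations to the rows and columns of A produces a congruent diagonal matrix with entries -4, 0, 0.
That gives 1 negative, 2 zero pivots.
Hence Q is negative semidefinite.
⟨·,·⟩ is an inner product exactly when A is positive definite.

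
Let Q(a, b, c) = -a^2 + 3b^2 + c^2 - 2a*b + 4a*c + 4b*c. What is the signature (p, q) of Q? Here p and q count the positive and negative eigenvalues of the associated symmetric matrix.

Write A = [[-1, -1, 2], [-1, 3, 2], [2, 2, 1]].
Congruent diagonalization of A (simultaneous row and column reduction) yields pivots -1, 4, 5.
Counting signs: 2 positive, 1 negative.

(2, 1)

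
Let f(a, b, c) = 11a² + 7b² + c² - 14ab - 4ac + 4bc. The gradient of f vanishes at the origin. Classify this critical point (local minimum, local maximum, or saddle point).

local minimum

The Hessian at the origin is H = [[22, -14, -4], [-14, 14, 4], [-4, 4, 2]].
Symmetric row and column elimination reduces H to a congruent diagonal form with pivots 22, 56/11, 6/7.
That gives 3 positive pivots.
H is positive definite, so the origin is a strict local minimum.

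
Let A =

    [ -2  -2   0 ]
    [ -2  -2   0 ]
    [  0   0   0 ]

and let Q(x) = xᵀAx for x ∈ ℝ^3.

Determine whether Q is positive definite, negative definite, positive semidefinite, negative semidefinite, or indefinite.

Row-reducing A symmetrically gives the diagonal entries -2, 0, 0.
So there are 1 negative, 2 zero pivots.
Hence Q is negative semidefinite.

negative semidefinite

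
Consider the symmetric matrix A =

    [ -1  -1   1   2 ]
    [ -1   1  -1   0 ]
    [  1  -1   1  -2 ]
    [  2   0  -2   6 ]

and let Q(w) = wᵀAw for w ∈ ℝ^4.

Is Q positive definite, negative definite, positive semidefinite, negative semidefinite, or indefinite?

A is congruent to a diagonal matrix with 2 positive, 2 negative and 0 zero entries, so Q is indefinite.

indefinite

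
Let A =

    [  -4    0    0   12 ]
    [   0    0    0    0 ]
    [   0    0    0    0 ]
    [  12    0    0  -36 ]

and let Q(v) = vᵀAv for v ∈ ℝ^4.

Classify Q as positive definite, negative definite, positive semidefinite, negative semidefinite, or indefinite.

Applying the same elementary operations to the rows and columns of A produces a congruent diagonal matrix with entries -4, 0, 0, 0.
Counting signs: 1 negative, 3 zero.
Hence Q is negative semidefinite.

negative semidefinite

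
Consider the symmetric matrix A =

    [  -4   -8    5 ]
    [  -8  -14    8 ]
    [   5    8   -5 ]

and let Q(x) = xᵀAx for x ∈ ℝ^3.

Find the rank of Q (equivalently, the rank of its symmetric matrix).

Row-reducing A symmetrically gives the diagonal entries -4, 2, -3/4.
Counting signs: 1 positive, 2 negative.
The rank is the number of nonzero pivots: 3.

3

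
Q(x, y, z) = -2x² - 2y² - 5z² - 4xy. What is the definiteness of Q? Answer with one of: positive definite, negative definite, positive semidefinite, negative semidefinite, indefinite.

negative semidefinite

Write A = [[-2, -2, 0], [-2, -2, 0], [0, 0, -5]].
Symmetric row and column elimination reduces A to a congruent diagonal form with pivots -2, 0, -5.
So there are 2 negative, 1 zero pivots.
Hence Q is negative semidefinite.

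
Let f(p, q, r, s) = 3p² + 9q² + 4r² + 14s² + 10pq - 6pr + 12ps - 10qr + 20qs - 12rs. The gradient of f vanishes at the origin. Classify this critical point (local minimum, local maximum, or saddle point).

local minimum

The Hessian at the origin is H = [[6, 10, -6, 12], [10, 18, -10, 20], [-6, -10, 8, -12], [12, 20, -12, 28]].
Row-reducing H symmetrically gives the diagonal entries 6, 4/3, 2, 4.
So there are 4 positive pivots.
H is positive definite, so the origin is a strict local minimum.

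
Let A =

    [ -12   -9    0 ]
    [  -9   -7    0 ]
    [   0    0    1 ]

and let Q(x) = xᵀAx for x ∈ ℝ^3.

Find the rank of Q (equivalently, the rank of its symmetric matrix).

Row-reducing A symmetrically gives the diagonal entries -12, -1/4, 1.
Counting signs: 1 positive, 2 negative.
The rank is the number of nonzero pivots: 3.

3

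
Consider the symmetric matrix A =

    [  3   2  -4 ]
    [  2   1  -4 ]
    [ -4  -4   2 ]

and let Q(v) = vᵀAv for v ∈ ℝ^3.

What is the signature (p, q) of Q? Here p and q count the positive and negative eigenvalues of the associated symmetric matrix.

(2, 1)

An LDLᵀ factorisation of A has diagonal entries 3, -1/3, 2.
So there are 2 positive, 1 negative pivots.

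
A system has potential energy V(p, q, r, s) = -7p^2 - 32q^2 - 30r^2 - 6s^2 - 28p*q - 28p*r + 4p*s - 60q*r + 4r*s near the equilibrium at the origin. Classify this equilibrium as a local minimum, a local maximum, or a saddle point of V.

local maximum

The Hessian at the origin is H = [[-14, -28, -28, 4], [-28, -64, -60, 0], [-28, -60, -60, 4], [4, 0, 4, -12]].
Congruent diagonalization of H (simultaneous row and column reduction) yields pivots -14, -8, -2, -20/7.
Counting signs: 4 negative.
H is negative definite, so the origin is a strict local maximum.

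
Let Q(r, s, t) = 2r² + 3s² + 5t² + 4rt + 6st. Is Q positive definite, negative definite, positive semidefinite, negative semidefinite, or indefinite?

The associated matrix is A = [[2, 0, 2], [0, 3, 3], [2, 3, 5]].
Symmetric row and column elimination reduces A to a congruent diagonal form with pivots 2, 3, 0.
That gives 2 positive, 1 zero pivots.
Hence Q is positive semidefinite.

positive semidefinite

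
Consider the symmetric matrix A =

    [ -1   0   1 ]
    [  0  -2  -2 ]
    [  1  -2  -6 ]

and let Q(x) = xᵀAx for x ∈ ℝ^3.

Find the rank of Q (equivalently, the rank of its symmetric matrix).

An LDLᵀ factorisation of A has diagonal entries -1, -2, -3.
Counting signs: 3 negative.
The rank is the number of nonzero pivots: 3.

3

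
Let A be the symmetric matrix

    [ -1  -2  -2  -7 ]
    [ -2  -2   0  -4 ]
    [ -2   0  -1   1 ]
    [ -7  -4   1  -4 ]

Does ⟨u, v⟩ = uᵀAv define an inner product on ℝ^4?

no

Congruent diagonalization of A (simultaneous row and column reduction) yields pivots -1, 2, -5, 0.
So there are 1 positive, 2 negative, 1 zero pivots.
Hence Q is indefinite.
⟨·,·⟩ is an inner product exactly when A is positive definite.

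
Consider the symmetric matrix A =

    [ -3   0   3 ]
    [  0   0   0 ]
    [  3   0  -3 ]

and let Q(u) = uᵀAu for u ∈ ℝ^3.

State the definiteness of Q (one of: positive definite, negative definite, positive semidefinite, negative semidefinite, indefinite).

negative semidefinite

Symmetric row and column elimination reduces A to a congruent diagonal form with pivots -3, 0, 0.
That gives 1 negative, 2 zero pivots.
Hence Q is negative semidefinite.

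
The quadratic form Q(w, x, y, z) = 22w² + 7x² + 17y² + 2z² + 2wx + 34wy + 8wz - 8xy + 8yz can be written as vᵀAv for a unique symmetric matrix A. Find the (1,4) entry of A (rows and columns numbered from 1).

The coefficient of w·z in Q is 8. For a symmetric A this equals A[1,4] + A[4,1] = 2·A[1,4].
So A[1,4] = 8/2 = 4.

4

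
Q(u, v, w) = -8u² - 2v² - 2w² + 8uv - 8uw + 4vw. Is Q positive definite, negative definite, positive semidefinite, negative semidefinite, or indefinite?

negative semidefinite

Write A = [[-8, 4, -4], [4, -2, 2], [-4, 2, -2]].
Congruent diagonalization of A (simultaneous row and column reduction) yields pivots -8, 0, 0.
That gives 1 negative, 2 zero pivots.
Hence Q is negative semidefinite.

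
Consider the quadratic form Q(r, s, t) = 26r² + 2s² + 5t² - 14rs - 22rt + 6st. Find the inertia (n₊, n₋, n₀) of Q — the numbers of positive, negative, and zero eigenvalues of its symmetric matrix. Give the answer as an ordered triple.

The symmetric matrix is A = [[26, -7, -11], [-7, 2, 3], [-11, 3, 5]].
Row-reducing A symmetrically gives the diagonal entries 26, 3/26, 1/3.
So there are 3 positive pivots.

(3, 0, 0)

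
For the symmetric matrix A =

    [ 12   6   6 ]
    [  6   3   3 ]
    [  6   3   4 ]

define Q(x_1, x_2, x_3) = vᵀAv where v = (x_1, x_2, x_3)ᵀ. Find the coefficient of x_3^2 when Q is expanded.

The coefficient of x_3^2 is the diagonal entry A[3,3] = 4.

4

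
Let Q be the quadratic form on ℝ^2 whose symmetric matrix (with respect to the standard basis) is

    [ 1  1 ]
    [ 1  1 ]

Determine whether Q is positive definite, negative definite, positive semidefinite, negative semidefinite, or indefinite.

positive semidefinite

For the 2×2 matrix [[1, 1], [1, 1]]: det = 1·1 − (1)² = 0, trace = 2.
det = 0 so one eigenvalue is zero; the form is semidefinite with the sign of the trace.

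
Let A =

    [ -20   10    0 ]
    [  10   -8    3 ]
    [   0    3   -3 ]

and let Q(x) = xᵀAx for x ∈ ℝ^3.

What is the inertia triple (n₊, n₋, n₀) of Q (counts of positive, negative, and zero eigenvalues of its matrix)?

Applying the same elementary operations to the rows and columns of A produces a congruent diagonal matrix with entries -20, -3, 0.
That gives 2 negative, 1 zero pivots.

(0, 2, 1)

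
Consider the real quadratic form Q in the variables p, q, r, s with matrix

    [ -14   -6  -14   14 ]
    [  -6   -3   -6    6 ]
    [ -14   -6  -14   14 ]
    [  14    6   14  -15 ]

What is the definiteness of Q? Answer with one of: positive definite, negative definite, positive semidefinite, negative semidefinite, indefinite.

negative semidefinite

Applying the same elementary operations to the rows and columns of A produces a congruent diagonal matrix with entries -14, -3/7, 0, -1.
Counting signs: 3 negative, 1 zero.
Hence Q is negative semidefinite.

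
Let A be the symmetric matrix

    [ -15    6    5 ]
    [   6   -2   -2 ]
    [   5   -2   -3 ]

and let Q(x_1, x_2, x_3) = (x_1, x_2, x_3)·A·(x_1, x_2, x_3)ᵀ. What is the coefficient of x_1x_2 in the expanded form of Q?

12

The coefficient of x_1x_2 is A[1,2] + A[2,1] = 2·6 = 12.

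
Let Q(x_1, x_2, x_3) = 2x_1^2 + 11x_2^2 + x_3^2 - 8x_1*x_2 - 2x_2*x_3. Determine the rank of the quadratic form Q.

Write A = [[2, -4, 0], [-4, 11, -1], [0, -1, 1]].
Row-reducing A symmetrically gives the diagonal entries 2, 3, 2/3.
So there are 3 positive pivots.
The rank is the number of nonzero pivots: 3.

3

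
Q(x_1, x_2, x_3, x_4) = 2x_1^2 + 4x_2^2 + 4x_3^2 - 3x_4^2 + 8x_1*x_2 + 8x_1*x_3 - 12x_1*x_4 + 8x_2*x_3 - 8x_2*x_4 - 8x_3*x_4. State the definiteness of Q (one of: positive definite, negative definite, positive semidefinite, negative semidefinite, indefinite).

The symmetric matrix is A = [[2, 4, 4, -6], [4, 4, 4, -4], [4, 4, 4, -4], [-6, -4, -4, -3]].
Row-reducing A symmetrically gives the diagonal entries 2, -4, 0, -5.
Counting signs: 1 positive, 2 negative, 1 zero.
Hence Q is indefinite.

indefinite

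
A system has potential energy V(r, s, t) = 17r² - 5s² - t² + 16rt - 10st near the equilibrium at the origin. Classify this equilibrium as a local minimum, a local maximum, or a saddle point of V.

The Hessian at the origin is H = [[34, 0, 16], [0, -10, -10], [16, -10, -2]].
Congruent diagonalization of H (simultaneous row and column reduction) yields pivots 34, -10, 8/17.
That gives 2 positive, 1 negative pivots.
H is indefinite, so the origin is a saddle point.

saddle point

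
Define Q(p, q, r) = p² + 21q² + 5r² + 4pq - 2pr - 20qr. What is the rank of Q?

The associated matrix is A = [[1, 2, -1], [2, 21, -10], [-1, -10, 5]].
Symmetric row and column elimination reduces A to a congruent diagonal form with pivots 1, 17, 4/17.
So there are 3 positive pivots.
The rank is the number of nonzero pivots: 3.

3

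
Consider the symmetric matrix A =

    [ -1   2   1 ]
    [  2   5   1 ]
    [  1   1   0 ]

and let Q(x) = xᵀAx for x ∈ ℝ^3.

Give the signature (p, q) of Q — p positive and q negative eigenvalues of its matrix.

(1, 1)

Row-reducing A symmetrically gives the diagonal entries -1, 9, 0.
That gives 1 positive, 1 negative, 1 zero pivots.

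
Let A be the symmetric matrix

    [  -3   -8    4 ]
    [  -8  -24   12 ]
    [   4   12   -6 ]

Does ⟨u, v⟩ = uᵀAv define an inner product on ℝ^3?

Row-reducing A symmetrically gives the diagonal entries -3, -8/3, 0.
So there are 2 negative, 1 zero pivots.
Hence Q is negative semidefinite.
⟨·,·⟩ is an inner product exactly when A is positive definite.

no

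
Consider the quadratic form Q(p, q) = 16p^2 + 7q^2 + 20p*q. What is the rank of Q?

Write A = [[16, 10], [10, 7]].
Applying the same elementary operations to the rows and columns of A produces a congruent diagonal matrix with entries 16, 3/4.
Counting signs: 2 positive.
The rank is the number of nonzero pivots: 2.

2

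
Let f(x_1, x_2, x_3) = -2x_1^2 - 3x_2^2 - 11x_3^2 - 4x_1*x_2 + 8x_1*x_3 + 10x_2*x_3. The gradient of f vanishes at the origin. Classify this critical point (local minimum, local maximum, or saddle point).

local maximum

The Hessian at the origin is H = [[-4, -4, 8], [-4, -6, 10], [8, 10, -22]].
Congruent diagonalization of H (simultaneous row and column reduction) yields pivots -4, -2, -4.
Counting signs: 3 negative.
H is negative definite, so the origin is a strict local maximum.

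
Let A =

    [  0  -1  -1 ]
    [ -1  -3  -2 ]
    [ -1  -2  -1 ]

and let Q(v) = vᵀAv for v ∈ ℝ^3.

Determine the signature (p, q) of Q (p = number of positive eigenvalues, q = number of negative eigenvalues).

By Sylvester's law of inertia any congruent diagonalization of A has 1 positive, 1 negative and 1 zero entries.

(1, 1)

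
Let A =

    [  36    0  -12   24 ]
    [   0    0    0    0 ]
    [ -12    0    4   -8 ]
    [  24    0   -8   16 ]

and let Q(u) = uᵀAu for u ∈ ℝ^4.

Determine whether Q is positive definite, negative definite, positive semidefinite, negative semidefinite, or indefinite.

Row-reducing A symmetrically gives the diagonal entries 36, 0, 0, 0.
So there are 1 positive, 3 zero pivots.
Hence Q is positive semidefinite.

positive semidefinite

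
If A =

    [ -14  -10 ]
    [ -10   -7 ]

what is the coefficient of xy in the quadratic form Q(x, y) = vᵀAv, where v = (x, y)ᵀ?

The coefficient of xy is A[1,2] + A[2,1] = 2·(-10) = -20.

-20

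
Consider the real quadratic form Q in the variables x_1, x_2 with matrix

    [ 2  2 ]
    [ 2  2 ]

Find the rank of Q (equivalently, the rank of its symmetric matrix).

1

Applying the same elementary operations to the rows and columns of A produces a congruent diagonal matrix with entries 2, 0.
That gives 1 positive, 1 zero pivots.
The rank is the number of nonzero pivots: 1.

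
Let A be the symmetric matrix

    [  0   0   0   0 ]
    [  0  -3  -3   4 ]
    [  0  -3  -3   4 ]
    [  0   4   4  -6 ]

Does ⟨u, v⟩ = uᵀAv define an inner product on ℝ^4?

no

Congruent diagonalization of A (simultaneous row and column reduction) yields pivots 0, -3, 0, -2/3.
Counting signs: 2 negative, 2 zero.
Hence Q is negative semidefinite.
⟨·,·⟩ is an inner product exactly when A is positive definite.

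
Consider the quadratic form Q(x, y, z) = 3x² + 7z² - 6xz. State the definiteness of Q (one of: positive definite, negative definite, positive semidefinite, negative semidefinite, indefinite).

positive semidefinite

The symmetric matrix is A = [[3, 0, -3], [0, 0, 0], [-3, 0, 7]].
Applying the same elementary operations to the rows and columns of A produces a congruent diagonal matrix with entries 3, 0, 4.
That gives 2 positive, 1 zero pivots.
Hence Q is positive semidefinite.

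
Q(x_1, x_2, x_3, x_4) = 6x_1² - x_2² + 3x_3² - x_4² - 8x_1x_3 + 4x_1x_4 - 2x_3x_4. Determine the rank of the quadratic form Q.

4

The symmetric matrix is A = [[6, 0, -4, 2], [0, -1, 0, 0], [-4, 0, 3, -1], [2, 0, -1, -1]].
An LDLᵀ factorisation of A has diagonal entries 6, -1, 1/3, -2.
Counting signs: 2 positive, 2 negative.
The rank is the number of nonzero pivots: 4.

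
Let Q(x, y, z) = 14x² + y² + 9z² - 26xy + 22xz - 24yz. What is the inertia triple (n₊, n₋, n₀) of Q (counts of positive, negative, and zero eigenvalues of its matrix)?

(2, 1, 0)

The symmetric matrix is A = [[14, -13, 11], [-13, 1, -12], [11, -12, 9]].
Applying the same elementary operations to the rows and columns of A produces a congruent diagonal matrix with entries 14, -155/14, 20/31.
That gives 2 positive, 1 negative pivots.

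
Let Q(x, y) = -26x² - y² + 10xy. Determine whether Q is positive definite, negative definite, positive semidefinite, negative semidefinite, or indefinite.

negative definite

The symmetric matrix of Q is A = [[-26, 5], [5, -1]].
Leading principal minors: Δ_1 = -26, Δ_2 = 1.
The signs alternate starting with Δ_1 < 0, so by Sylvester's criterion Q is negative definite.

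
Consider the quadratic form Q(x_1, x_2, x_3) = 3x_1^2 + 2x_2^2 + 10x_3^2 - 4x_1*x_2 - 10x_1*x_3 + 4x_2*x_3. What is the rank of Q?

Write A = [[3, -2, -5], [-2, 2, 2], [-5, 2, 10]].
Applying the same elementary operations to the rows and columns of A produces a congruent diagonal matrix with entries 3, 2/3, -1.
Counting signs: 2 positive, 1 negative.
The rank is the number of nonzero pivots: 3.

3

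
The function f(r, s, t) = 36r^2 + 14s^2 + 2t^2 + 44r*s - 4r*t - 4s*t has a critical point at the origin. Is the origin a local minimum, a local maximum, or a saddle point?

The Hessian at the origin is H = [[72, 44, -4], [44, 28, -4], [-4, -4, 4]].
Row-reducing H symmetrically gives the diagonal entries 72, 10/9, 8/5.
Counting signs: 3 positive.
H is positive definite, so the origin is a strict local minimum.

local minimum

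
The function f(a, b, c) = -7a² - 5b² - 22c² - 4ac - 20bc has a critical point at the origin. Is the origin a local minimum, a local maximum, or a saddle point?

local maximum

The Hessian at the origin is H = [[-14, 0, -4], [0, -10, -20], [-4, -20, -44]].
Applying the same elementary operations to the rows and columns of H produces a congruent diagonal matrix with entries -14, -10, -20/7.
That gives 3 negative pivots.
H is negative definite, so the origin is a strict local maximum.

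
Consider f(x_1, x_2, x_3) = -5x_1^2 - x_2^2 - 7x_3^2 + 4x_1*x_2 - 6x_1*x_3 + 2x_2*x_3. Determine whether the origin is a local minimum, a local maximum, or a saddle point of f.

The Hessian at the origin is H = [[-10, 4, -6], [4, -2, 2], [-6, 2, -14]].
An LDLᵀ factorisation of H has diagonal entries -10, -2/5, -10.
So there are 3 negative pivots.
H is negative definite, so the origin is a strict local maximum.

local maximum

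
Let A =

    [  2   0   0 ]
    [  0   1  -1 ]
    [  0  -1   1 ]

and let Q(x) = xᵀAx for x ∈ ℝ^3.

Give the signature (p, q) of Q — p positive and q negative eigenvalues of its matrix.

Row-reducing A symmetrically gives the diagonal entries 2, 1, 0.
So there are 2 positive, 1 zero pivots.

(2, 0)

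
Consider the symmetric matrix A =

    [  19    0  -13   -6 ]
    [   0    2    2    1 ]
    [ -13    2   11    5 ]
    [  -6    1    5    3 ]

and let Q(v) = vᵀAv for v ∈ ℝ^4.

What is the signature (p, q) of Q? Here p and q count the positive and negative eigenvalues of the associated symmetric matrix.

(4, 0)

Row-reducing A symmetrically gives the diagonal entries 19, 2, 2/19, 1/2.
So there are 4 positive pivots.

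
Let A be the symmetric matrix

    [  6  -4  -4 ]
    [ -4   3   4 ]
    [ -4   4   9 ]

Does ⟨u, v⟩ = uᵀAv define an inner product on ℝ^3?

Leading principal minors: Δ_1 = 6, Δ_2 = 2, Δ_3 = 2.
All leading principal minors are positive, so by Sylvester's criterion Q is positive definite.
⟨·,·⟩ is an inner product exactly when A is positive definite.

yes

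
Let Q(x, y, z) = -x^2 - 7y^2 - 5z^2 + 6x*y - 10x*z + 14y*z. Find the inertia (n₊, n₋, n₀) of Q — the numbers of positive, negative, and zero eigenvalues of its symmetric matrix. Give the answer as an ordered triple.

The symmetric matrix is A = [[-1, 3, -5], [3, -7, 7], [-5, 7, -5]].
Applying the same elementary operations to the rows and columns of A produces a congruent diagonal matrix with entries -1, 2, -12.
That gives 1 positive, 2 negative pivots.

(1, 2, 0)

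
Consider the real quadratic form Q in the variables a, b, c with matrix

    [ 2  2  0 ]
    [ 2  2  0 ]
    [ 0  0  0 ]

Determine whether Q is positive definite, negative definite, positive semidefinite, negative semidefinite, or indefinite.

positive semidefinite

Applying the same elementary operations to the rows and columns of A produces a congruent diagonal matrix with entries 2, 0, 0.
Counting signs: 1 positive, 2 zero.
Hence Q is positive semidefinite.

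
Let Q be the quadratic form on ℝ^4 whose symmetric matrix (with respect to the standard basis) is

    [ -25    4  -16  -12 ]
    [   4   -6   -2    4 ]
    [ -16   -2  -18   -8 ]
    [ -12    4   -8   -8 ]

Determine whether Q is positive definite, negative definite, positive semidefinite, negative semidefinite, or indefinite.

Applying the same elementary operations to the rows and columns of A produces a congruent diagonal matrix with entries -25, -134/25, -260/67, -4/13.
That gives 4 negative pivots.
Hence Q is negative definite.

negative definite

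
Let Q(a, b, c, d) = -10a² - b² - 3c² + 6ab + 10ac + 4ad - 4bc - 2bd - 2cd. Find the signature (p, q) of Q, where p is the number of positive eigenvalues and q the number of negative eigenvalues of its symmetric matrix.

The symmetric matrix is A = [[-10, 3, 5, 2], [3, -1, -2, -1], [5, -2, -3, -1], [2, -1, -1, 0]].
Row-reducing A symmetrically gives the diagonal entries -10, -1/10, 2, 0.
That gives 1 positive, 2 negative, 1 zero pivots.

(1, 2)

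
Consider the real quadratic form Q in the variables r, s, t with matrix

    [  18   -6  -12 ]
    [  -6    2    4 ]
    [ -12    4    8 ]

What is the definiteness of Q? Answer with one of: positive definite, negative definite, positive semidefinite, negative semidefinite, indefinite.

Congruent diagonalization of A (simultaneous row and column reduction) yields pivots 18, 0, 0.
So there are 1 positive, 2 zero pivots.
Hence Q is positive semidefinite.

positive semidefinite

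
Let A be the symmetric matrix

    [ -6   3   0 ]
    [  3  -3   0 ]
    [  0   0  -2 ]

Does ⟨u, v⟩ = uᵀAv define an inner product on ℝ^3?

no

Leading principal minors: Δ_1 = -6, Δ_2 = 9, Δ_3 = -18.
The signs alternate starting with Δ_1 < 0, so by Sylvester's criterion Q is negative definite.
⟨·,·⟩ is an inner product exactly when A is positive definite.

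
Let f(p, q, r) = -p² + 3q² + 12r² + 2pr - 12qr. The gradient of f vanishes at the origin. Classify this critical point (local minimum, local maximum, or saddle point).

saddle point

The Hessian at the origin is H = [[-2, 0, 2], [0, 6, -12], [2, -12, 24]].
Congruent diagonalization of H (simultaneous row and column reduction) yields pivots -2, 6, 2.
So there are 2 positive, 1 negative pivots.
H is indefinite, so the origin is a saddle point.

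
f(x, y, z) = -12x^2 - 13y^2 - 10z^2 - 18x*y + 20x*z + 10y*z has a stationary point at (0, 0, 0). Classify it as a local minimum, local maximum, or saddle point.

local maximum

The Hessian at the origin is H = [[-24, -18, 20], [-18, -26, 10], [20, 10, -20]].
Row-reducing H symmetrically gives the diagonal entries -24, -25/2, -4/3.
That gives 3 negative pivots.
H is negative definite, so the origin is a strict local maximum.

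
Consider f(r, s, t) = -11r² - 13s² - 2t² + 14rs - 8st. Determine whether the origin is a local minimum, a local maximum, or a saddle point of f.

local maximum

The Hessian at the origin is H = [[-22, 14, 0], [14, -26, -8], [0, -8, -4]].
An LDLᵀ factorisation of H has diagonal entries -22, -188/11, -12/47.
Counting signs: 3 negative.
H is negative definite, so the origin is a strict local maximum.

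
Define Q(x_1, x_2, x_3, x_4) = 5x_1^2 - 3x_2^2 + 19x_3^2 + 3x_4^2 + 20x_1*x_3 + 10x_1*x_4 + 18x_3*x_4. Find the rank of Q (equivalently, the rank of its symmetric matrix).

4

The symmetric matrix is A = [[5, 0, 10, 5], [0, -3, 0, 0], [10, 0, 19, 9], [5, 0, 9, 3]].
An LDLᵀ factorisation of A has diagonal entries 5, -3, -1, -1.
That gives 1 positive, 3 negative pivots.
The rank is the number of nonzero pivots: 4.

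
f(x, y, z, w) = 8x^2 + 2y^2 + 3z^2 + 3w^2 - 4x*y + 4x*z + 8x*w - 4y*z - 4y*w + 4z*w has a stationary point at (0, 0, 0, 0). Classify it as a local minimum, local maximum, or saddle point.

local minimum

The Hessian at the origin is H = [[16, -4, 4, 8], [-4, 4, -4, -4], [4, -4, 6, 4], [8, -4, 4, 6]].
Symmetric row and column elimination reduces H to a congruent diagonal form with pivots 16, 3, 2, 2/3.
Counting signs: 4 positive.
H is positive definite, so the origin is a strict local minimum.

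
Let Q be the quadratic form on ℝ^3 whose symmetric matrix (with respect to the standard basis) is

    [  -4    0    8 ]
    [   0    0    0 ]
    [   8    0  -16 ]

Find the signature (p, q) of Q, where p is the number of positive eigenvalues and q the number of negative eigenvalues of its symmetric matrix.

(0, 1)

Applying the same elementary operations to the rows and columns of A produces a congruent diagonal matrix with entries -4, 0, 0.
That gives 1 negative, 2 zero pivots.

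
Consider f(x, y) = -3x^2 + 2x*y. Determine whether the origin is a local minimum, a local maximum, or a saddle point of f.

saddle point

The Hessian at the origin is H = [[-6, 2], [2, 0]].
det H = -6·0 − (2)² = -4 < 0, so H is indefinite.
Therefore the origin is a saddle point.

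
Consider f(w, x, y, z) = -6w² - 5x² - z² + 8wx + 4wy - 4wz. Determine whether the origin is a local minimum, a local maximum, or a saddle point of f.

saddle point

The Hessian at the origin is H = [[-12, 8, 4, -4], [8, -10, 0, 0], [4, 0, 0, 0], [-4, 0, 0, -2]].
Row-reducing H symmetrically gives the diagonal entries -12, -14/3, 20/7, -2.
So there are 1 positive, 3 negative pivots.
H is indefinite, so the origin is a saddle point.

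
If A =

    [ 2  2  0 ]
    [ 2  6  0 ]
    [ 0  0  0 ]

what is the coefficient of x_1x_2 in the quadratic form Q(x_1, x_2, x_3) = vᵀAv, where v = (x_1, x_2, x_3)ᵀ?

4

The coefficient of x_1x_2 is A[1,2] + A[2,1] = 2·2 = 4.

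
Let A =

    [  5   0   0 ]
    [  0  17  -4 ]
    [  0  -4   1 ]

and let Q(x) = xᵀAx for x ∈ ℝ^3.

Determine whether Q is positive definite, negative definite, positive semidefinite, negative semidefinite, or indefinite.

Applying the same elementary operations to the rows and columns of A produces a congruent diagonal matrix with entries 5, 17, 1/17.
So there are 3 positive pivots.
Hence Q is positive definite.

positive definite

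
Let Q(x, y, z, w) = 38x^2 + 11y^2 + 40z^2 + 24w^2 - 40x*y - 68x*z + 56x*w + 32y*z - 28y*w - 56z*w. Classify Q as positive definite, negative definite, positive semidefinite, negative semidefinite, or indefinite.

The associated matrix is A = [[38, -20, -34, 28], [-20, 11, 16, -14], [-34, 16, 40, -28], [28, -14, -28, 24]].
Row-reducing A symmetrically gives the diagonal entries 38, 9/19, 2, 20/9.
So there are 4 positive pivots.
Hence Q is positive definite.

positive definite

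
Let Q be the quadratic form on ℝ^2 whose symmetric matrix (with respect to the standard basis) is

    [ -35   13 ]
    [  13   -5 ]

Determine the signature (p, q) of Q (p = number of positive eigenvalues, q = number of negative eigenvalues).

(0, 2)

Applying the same elementary operations to the rows and columns of A produces a congruent diagonal matrix with entries -35, -6/35.
So there are 2 negative pivots.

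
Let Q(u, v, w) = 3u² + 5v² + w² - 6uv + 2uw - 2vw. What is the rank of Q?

3

The symmetric matrix is A = [[3, -3, 1], [-3, 5, -1], [1, -1, 1]].
An LDLᵀ factorisation of A has diagonal entries 3, 2, 2/3.
So there are 3 positive pivots.
The rank is the number of nonzero pivots: 3.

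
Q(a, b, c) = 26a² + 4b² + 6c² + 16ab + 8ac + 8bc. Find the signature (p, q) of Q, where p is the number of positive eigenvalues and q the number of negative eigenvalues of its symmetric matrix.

The symmetric matrix is A = [[26, 8, 4], [8, 4, 4], [4, 4, 6]].
Row-reducing A symmetrically gives the diagonal entries 26, 20/13, 2/5.
Counting signs: 3 positive.

(3, 0)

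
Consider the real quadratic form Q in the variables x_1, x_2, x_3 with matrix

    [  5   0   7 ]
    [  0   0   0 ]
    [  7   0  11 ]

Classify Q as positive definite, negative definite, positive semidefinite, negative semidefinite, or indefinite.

Congruent diagonalization of A (simultaneous row and column reduction) yields pivots 5, 0, 6/5.
Counting signs: 2 positive, 1 zero.
Hence Q is positive semidefinite.

positive semidefinite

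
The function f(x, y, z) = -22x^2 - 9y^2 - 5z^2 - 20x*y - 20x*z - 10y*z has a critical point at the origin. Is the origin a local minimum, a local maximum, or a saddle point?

The Hessian at the origin is H = [[-44, -20, -20], [-20, -18, -10], [-20, -10, -10]].
Symmetric row and column elimination reduces H to a congruent diagonal form with pivots -44, -98/11, -40/49.
That gives 3 negative pivots.
H is negative definite, so the origin is a strict local maximum.

local maximum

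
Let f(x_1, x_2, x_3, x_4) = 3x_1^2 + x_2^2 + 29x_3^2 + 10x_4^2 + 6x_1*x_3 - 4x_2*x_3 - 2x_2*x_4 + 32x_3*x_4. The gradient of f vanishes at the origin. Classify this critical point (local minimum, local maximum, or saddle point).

local minimum

The Hessian at the origin is H = [[6, 0, 6, 0], [0, 2, -4, -2], [6, -4, 58, 32], [0, -2, 32, 20]].
Congruent diagonalization of H (simultaneous row and column reduction) yields pivots 6, 2, 44, 2/11.
So there are 4 positive pivots.
H is positive definite, so the origin is a strict local minimum.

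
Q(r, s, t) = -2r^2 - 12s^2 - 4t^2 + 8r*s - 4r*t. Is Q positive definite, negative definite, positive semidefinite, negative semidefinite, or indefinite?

indefinite

The associated matrix is A = [[-2, 4, -2], [4, -12, 0], [-2, 0, -4]].
Congruent diagonalization of A (simultaneous row and column reduction) yields pivots -2, -4, 2.
So there are 1 positive, 2 negative pivots.
Hence Q is indefinite.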